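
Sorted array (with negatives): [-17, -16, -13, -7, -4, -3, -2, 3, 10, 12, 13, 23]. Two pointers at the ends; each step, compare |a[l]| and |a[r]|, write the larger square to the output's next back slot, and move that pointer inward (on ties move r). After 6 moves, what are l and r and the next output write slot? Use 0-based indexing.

l=3, r=8, next write slot=5

[0,11] |-17|<=|23| out[11]=529 → r--
[0,10] |-17|>|13| out[10]=289 → l++
[1,10] |-16|>|13| out[9]=256 → l++
[2,10] |-13|<=|13| out[8]=169 → r--
[2,9] |-13|>|12| out[7]=169 → l++
[3,9] |-7|<=|12| out[6]=144 → r--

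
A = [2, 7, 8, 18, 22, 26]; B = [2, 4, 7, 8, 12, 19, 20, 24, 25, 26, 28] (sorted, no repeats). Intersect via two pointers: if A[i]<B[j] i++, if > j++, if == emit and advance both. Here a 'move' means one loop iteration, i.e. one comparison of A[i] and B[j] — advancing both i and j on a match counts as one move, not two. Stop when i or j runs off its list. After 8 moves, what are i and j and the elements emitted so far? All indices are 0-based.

i=4, j=7, emitted=[2, 7, 8]

i=0 j=0: 2==2 emit, i++,j++
i=1 j=1: 7>4, j++
i=1 j=2: 7==7 emit, i++,j++
i=2 j=3: 8==8 emit, i++,j++
i=3 j=4: 18>12, j++
i=3 j=5: 18<19, i++
i=4 j=5: 22>19, j++
i=4 j=6: 22>20, j++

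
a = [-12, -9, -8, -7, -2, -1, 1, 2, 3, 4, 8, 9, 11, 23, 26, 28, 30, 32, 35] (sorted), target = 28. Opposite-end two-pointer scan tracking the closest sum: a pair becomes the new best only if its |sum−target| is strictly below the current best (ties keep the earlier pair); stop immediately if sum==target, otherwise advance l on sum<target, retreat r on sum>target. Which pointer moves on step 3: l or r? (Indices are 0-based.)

l

[0,18] -12+35=23 d=5 * → l++
[1,18] -9+35=26 d=2 * → l++
[2,18] -8+35=27 d=1 * → l++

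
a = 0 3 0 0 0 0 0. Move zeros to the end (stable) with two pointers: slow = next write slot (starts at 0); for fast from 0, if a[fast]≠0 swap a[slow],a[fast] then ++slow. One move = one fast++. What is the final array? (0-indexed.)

(s=0,f=0) a[fast]=0 → fast++
(s=0,f=1) a[fast]=3≠0 swap→a[0]=3 → slow++,fast++
(s=1,f=2) a[fast]=0 → fast++
(s=1,f=3) a[fast]=0 → fast++
(s=1,f=4) a[fast]=0 → fast++
(s=1,f=5) a[fast]=0 → fast++
(s=1,f=6) a[fast]=0 → fast++

[3, 0, 0, 0, 0, 0, 0]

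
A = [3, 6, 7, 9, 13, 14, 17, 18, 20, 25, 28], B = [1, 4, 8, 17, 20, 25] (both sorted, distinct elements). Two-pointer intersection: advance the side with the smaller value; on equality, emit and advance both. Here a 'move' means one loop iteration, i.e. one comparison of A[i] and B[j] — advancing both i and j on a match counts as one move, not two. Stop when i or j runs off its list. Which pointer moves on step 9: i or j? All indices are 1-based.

i

[i=1,j=1] 3>1 → j++
[i=1,j=2] 3<4 → i++
[i=2,j=2] 6>4 → j++
[i=2,j=3] 6<8 → i++
[i=3,j=3] 7<8 → i++
[i=4,j=3] 9>8 → j++
[i=4,j=4] 9<17 → i++
[i=5,j=4] 13<17 → i++
[i=6,j=4] 14<17 → i++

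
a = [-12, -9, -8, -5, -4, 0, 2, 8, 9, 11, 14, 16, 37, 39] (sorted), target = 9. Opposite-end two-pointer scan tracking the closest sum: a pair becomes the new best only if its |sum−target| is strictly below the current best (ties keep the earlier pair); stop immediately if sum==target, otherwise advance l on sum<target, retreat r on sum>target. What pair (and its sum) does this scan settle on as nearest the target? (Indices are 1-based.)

pair (-5, 14) with sum 9 (|Δ|=0)

[1,14] -12+39=27 d=18 * → r--
[1,13] -12+37=25 d=16 * → r--
[1,12] -12+16=4 d=5 * → l++
[2,12] -9+16=7 d=2 * → l++
[3,12] -8+16=8 d=1 * → l++
[4,12] -5+16=11 d=2 → r--
[4,11] -5+14=9 d=0 * → stop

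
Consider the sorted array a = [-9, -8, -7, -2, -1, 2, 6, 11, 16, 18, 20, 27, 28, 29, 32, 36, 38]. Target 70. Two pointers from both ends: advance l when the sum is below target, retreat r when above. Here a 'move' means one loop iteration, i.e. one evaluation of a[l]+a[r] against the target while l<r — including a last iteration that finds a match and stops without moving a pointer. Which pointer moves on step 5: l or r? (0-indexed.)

l=0 r=16: -9+38=29 <70, l++
l=1 r=16: -8+38=30 <70, l++
l=2 r=16: -7+38=31 <70, l++
l=3 r=16: -2+38=36 <70, l++
l=4 r=16: -1+38=37 <70, l++

l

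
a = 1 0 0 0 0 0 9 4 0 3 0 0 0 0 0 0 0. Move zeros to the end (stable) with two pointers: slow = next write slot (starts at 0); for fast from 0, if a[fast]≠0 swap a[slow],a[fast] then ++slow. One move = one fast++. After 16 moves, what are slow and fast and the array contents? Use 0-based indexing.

(s=0,f=0) a[fast]=1≠0 swap→a[0]=1 → slow++,fast++
(s=1,f=1) a[fast]=0 → fast++
(s=1,f=2) a[fast]=0 → fast++
(s=1,f=3) a[fast]=0 → fast++
(s=1,f=4) a[fast]=0 → fast++
(s=1,f=5) a[fast]=0 → fast++
(s=1,f=6) a[fast]=9≠0 swap→a[1]=9 → slow++,fast++
(s=2,f=7) a[fast]=4≠0 swap→a[2]=4 → slow++,fast++
(s=3,f=8) a[fast]=0 → fast++
(s=3,f=9) a[fast]=3≠0 swap→a[3]=3 → slow++,fast++
(s=4,f=10) a[fast]=0 → fast++
(s=4,f=11) a[fast]=0 → fast++
(s=4,f=12) a[fast]=0 → fast++
(s=4,f=13) a[fast]=0 → fast++
(s=4,f=14) a[fast]=0 → fast++
(s=4,f=15) a[fast]=0 → fast++

slow=4, fast=16, a=[1, 9, 4, 3, 0, 0, 0, 0, 0, 0, 0, 0, 0, 0, 0, 0, 0]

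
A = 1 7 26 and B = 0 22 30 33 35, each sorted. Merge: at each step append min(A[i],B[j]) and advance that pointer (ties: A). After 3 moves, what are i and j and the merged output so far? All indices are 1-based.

i=3, j=2, merged so far=[0, 1, 7]

i=1 j=1: A[i]=1>B[j]=0 take 0, j++
i=1 j=2: A[i]=1<=B[j]=22 take 1, i++
i=2 j=2: A[i]=7<=B[j]=22 take 7, i++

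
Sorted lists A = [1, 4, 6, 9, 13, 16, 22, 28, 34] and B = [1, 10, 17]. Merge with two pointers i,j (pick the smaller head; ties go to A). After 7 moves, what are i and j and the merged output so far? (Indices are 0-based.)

i=5, j=2, merged so far=[1, 1, 4, 6, 9, 10, 13]

[i=0,j=0] A[i]=1<=B[j]=1 take 1 → i++
[i=1,j=0] A[i]=4>B[j]=1 take 1 → j++
[i=1,j=1] A[i]=4<=B[j]=10 take 4 → i++
[i=2,j=1] A[i]=6<=B[j]=10 take 6 → i++
[i=3,j=1] A[i]=9<=B[j]=10 take 9 → i++
[i=4,j=1] A[i]=13>B[j]=10 take 10 → j++
[i=4,j=2] A[i]=13<=B[j]=17 take 13 → i++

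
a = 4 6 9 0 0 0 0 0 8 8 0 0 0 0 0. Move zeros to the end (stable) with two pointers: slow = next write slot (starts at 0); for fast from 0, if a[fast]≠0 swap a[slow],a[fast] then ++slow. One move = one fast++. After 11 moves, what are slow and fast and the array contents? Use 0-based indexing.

slow=5, fast=11, a=[4, 6, 9, 8, 8, 0, 0, 0, 0, 0, 0, 0, 0, 0, 0]

(s=0,f=0) a[fast]=4≠0 swap→a[0]=4 → slow++,fast++
(s=1,f=1) a[fast]=6≠0 swap→a[1]=6 → slow++,fast++
(s=2,f=2) a[fast]=9≠0 swap→a[2]=9 → slow++,fast++
(s=3,f=3) a[fast]=0 → fast++
(s=3,f=4) a[fast]=0 → fast++
(s=3,f=5) a[fast]=0 → fast++
(s=3,f=6) a[fast]=0 → fast++
(s=3,f=7) a[fast]=0 → fast++
(s=3,f=8) a[fast]=8≠0 swap→a[3]=8 → slow++,fast++
(s=4,f=9) a[fast]=8≠0 swap→a[4]=8 → slow++,fast++
(s=5,f=10) a[fast]=0 → fast++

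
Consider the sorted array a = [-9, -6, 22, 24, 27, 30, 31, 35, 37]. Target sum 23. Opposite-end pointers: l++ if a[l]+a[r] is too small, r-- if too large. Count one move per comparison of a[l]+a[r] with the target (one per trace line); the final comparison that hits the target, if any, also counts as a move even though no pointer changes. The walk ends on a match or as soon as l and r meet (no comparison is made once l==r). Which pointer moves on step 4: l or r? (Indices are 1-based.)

r

l=1 r=9: -9+37=28 >23, r--
l=1 r=8: -9+35=26 >23, r--
l=1 r=7: -9+31=22 <23, l++
l=2 r=7: -6+31=25 >23, r--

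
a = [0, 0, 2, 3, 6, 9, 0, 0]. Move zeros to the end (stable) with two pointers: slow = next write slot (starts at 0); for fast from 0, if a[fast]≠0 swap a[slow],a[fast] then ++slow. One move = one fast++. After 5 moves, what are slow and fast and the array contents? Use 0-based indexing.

(s=0,f=0) a[fast]=0 → fast++
(s=0,f=1) a[fast]=0 → fast++
(s=0,f=2) a[fast]=2≠0 swap→a[0]=2 → slow++,fast++
(s=1,f=3) a[fast]=3≠0 swap→a[1]=3 → slow++,fast++
(s=2,f=4) a[fast]=6≠0 swap→a[2]=6 → slow++,fast++

slow=3, fast=5, a=[2, 3, 6, 0, 0, 9, 0, 0]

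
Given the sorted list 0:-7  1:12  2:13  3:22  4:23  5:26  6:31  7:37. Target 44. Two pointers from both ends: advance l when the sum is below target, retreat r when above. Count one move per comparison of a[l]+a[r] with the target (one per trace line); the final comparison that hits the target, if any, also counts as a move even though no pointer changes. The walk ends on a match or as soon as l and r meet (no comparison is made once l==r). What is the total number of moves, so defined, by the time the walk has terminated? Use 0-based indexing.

4 moves

[0,7] -7+37=30 <44 → l++
[1,7] 12+37=49 >44 → r--
[1,6] 12+31=43 <44 → l++
[2,6] 13+31=44 → found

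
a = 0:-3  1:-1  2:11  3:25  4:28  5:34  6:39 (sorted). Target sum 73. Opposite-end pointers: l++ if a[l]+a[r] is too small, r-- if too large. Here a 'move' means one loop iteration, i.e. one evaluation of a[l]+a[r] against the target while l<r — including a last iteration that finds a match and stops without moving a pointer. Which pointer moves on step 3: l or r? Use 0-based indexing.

l

l=0 r=6: -3+39=36 <73, l++
l=1 r=6: -1+39=38 <73, l++
l=2 r=6: 11+39=50 <73, l++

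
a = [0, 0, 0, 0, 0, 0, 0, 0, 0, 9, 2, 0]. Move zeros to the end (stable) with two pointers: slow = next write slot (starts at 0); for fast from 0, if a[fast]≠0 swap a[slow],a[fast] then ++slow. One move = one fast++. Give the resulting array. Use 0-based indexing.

[9, 2, 0, 0, 0, 0, 0, 0, 0, 0, 0, 0]

(s=0,f=0) a[fast]=0 → fast++
(s=0,f=1) a[fast]=0 → fast++
(s=0,f=2) a[fast]=0 → fast++
(s=0,f=3) a[fast]=0 → fast++
(s=0,f=4) a[fast]=0 → fast++
(s=0,f=5) a[fast]=0 → fast++
(s=0,f=6) a[fast]=0 → fast++
(s=0,f=7) a[fast]=0 → fast++
(s=0,f=8) a[fast]=0 → fast++
(s=0,f=9) a[fast]=9≠0 swap→a[0]=9 → slow++,fast++
(s=1,f=10) a[fast]=2≠0 swap→a[1]=2 → slow++,fast++
(s=2,f=11) a[fast]=0 → fast++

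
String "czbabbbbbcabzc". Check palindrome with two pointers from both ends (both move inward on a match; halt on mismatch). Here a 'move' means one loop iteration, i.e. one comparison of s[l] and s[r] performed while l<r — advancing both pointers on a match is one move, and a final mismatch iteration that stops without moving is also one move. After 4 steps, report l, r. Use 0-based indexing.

[0,13] 'c'=='c' → l++,r--
[1,12] 'z'=='z' → l++,r--
[2,11] 'b'=='b' → l++,r--
[3,10] 'a'=='a' → l++,r--

l=4, r=9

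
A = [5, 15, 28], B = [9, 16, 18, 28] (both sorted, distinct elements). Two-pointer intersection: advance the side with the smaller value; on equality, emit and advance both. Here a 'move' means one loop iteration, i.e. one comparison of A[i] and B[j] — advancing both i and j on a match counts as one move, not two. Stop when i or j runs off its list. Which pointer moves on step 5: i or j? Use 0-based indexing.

j

i=0 j=0: 5<9, i++
i=1 j=0: 15>9, j++
i=1 j=1: 15<16, i++
i=2 j=1: 28>16, j++
i=2 j=2: 28>18, j++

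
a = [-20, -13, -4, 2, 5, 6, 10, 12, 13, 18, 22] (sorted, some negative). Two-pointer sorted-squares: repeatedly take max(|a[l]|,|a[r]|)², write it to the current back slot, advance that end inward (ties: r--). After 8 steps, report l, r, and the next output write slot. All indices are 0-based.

[0,10] |-20|<=|22| out[10]=484 → r--
[0,9] |-20|>|18| out[9]=400 → l++
[1,9] |-13|<=|18| out[8]=324 → r--
[1,8] |-13|<=|13| out[7]=169 → r--
[1,7] |-13|>|12| out[6]=169 → l++
[2,7] |-4|<=|12| out[5]=144 → r--
[2,6] |-4|<=|10| out[4]=100 → r--
[2,5] |-4|<=|6| out[3]=36 → r--

l=2, r=4, next write slot=2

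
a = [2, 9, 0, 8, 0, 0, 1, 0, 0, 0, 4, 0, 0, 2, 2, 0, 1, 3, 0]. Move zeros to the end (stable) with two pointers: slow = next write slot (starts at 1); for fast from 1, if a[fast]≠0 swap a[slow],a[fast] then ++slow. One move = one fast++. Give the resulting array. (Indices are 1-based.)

slow=1 fast=1: a[fast]=2≠0 swap→a[1]=2, slow++,fast++
slow=2 fast=2: a[fast]=9≠0 swap→a[2]=9, slow++,fast++
slow=3 fast=3: a[fast]=0, fast++
slow=3 fast=4: a[fast]=8≠0 swap→a[3]=8, slow++,fast++
slow=4 fast=5: a[fast]=0, fast++
slow=4 fast=6: a[fast]=0, fast++
slow=4 fast=7: a[fast]=1≠0 swap→a[4]=1, slow++,fast++
slow=5 fast=8: a[fast]=0, fast++
slow=5 fast=9: a[fast]=0, fast++
slow=5 fast=10: a[fast]=0, fast++
slow=5 fast=11: a[fast]=4≠0 swap→a[5]=4, slow++,fast++
slow=6 fast=12: a[fast]=0, fast++
slow=6 fast=13: a[fast]=0, fast++
slow=6 fast=14: a[fast]=2≠0 swap→a[6]=2, slow++,fast++
slow=7 fast=15: a[fast]=2≠0 swap→a[7]=2, slow++,fast++
slow=8 fast=16: a[fast]=0, fast++
slow=8 fast=17: a[fast]=1≠0 swap→a[8]=1, slow++,fast++
slow=9 fast=18: a[fast]=3≠0 swap→a[9]=3, slow++,fast++
slow=10 fast=19: a[fast]=0, fast++

[2, 9, 8, 1, 4, 2, 2, 1, 3, 0, 0, 0, 0, 0, 0, 0, 0, 0, 0]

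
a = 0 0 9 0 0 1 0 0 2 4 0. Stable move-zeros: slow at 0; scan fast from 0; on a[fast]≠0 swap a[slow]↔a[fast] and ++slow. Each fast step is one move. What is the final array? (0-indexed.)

[9, 1, 2, 4, 0, 0, 0, 0, 0, 0, 0]

slow=0 fast=0: a[fast]=0, fast++
slow=0 fast=1: a[fast]=0, fast++
slow=0 fast=2: a[fast]=9≠0 swap→a[0]=9, slow++,fast++
slow=1 fast=3: a[fast]=0, fast++
slow=1 fast=4: a[fast]=0, fast++
slow=1 fast=5: a[fast]=1≠0 swap→a[1]=1, slow++,fast++
slow=2 fast=6: a[fast]=0, fast++
slow=2 fast=7: a[fast]=0, fast++
slow=2 fast=8: a[fast]=2≠0 swap→a[2]=2, slow++,fast++
slow=3 fast=9: a[fast]=4≠0 swap→a[3]=4, slow++,fast++
slow=4 fast=10: a[fast]=0, fast++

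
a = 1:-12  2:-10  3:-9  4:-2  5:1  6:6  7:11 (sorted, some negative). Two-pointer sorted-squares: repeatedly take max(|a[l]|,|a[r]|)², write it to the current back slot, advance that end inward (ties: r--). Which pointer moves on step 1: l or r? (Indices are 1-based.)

l

[1,7] |-12|>|11| out[7]=144 → l++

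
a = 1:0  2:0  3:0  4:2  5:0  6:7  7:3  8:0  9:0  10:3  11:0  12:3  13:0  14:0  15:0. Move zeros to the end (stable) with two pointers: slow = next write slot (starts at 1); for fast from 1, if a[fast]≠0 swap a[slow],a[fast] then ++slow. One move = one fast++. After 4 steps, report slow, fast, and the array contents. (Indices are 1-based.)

slow=2, fast=5, a=[2, 0, 0, 0, 0, 7, 3, 0, 0, 3, 0, 3, 0, 0, 0]

(s=1,f=1) a[fast]=0 → fast++
(s=1,f=2) a[fast]=0 → fast++
(s=1,f=3) a[fast]=0 → fast++
(s=1,f=4) a[fast]=2≠0 swap→a[1]=2 → slow++,fast++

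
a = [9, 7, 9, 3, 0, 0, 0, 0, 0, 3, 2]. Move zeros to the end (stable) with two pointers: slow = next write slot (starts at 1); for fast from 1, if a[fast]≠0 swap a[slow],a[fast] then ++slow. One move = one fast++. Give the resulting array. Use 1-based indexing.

(s=1,f=1) a[fast]=9≠0 swap→a[1]=9 → slow++,fast++
(s=2,f=2) a[fast]=7≠0 swap→a[2]=7 → slow++,fast++
(s=3,f=3) a[fast]=9≠0 swap→a[3]=9 → slow++,fast++
(s=4,f=4) a[fast]=3≠0 swap→a[4]=3 → slow++,fast++
(s=5,f=5) a[fast]=0 → fast++
(s=5,f=6) a[fast]=0 → fast++
(s=5,f=7) a[fast]=0 → fast++
(s=5,f=8) a[fast]=0 → fast++
(s=5,f=9) a[fast]=0 → fast++
(s=5,f=10) a[fast]=3≠0 swap→a[5]=3 → slow++,fast++
(s=6,f=11) a[fast]=2≠0 swap→a[6]=2 → slow++,fast++

[9, 7, 9, 3, 3, 2, 0, 0, 0, 0, 0]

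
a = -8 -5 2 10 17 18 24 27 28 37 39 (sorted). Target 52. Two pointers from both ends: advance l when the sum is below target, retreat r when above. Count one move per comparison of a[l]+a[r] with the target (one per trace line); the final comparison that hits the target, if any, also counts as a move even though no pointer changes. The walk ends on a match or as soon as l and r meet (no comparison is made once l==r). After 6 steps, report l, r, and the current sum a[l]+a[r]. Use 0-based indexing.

l=4, r=8, sum=45

l=0 r=10: -8+39=31 <52, l++
l=1 r=10: -5+39=34 <52, l++
l=2 r=10: 2+39=41 <52, l++
l=3 r=10: 10+39=49 <52, l++
l=4 r=10: 17+39=56 >52, r--
l=4 r=9: 17+37=54 >52, r--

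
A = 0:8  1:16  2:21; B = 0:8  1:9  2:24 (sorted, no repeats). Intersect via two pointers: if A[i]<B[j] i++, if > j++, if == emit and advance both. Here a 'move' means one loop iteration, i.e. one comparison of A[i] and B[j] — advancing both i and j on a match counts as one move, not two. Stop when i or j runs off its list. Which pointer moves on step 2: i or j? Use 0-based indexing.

j

[i=0,j=0] 8==8 emit → i++,j++
[i=1,j=1] 16>9 → j++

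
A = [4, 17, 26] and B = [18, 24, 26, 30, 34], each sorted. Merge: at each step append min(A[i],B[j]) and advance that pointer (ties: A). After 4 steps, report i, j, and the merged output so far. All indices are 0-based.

[i=0,j=0] A[i]=4<=B[j]=18 take 4 → i++
[i=1,j=0] A[i]=17<=B[j]=18 take 17 → i++
[i=2,j=0] A[i]=26>B[j]=18 take 18 → j++
[i=2,j=1] A[i]=26>B[j]=24 take 24 → j++

i=2, j=2, merged so far=[4, 17, 18, 24]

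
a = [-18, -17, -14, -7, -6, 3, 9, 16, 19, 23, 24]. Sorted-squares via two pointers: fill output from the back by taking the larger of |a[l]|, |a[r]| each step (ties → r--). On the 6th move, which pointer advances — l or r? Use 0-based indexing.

l=0 r=10: |-18|<=|24| out[10]=576, r--
l=0 r=9: |-18|<=|23| out[9]=529, r--
l=0 r=8: |-18|<=|19| out[8]=361, r--
l=0 r=7: |-18|>|16| out[7]=324, l++
l=1 r=7: |-17|>|16| out[6]=289, l++
l=2 r=7: |-14|<=|16| out[5]=256, r--

r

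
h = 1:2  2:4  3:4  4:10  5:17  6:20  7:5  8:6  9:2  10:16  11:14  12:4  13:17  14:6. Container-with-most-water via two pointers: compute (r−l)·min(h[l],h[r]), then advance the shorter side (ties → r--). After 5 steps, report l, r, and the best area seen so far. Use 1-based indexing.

l=1 r=14: min(2,6)*13=26 best=26 *, l++
l=2 r=14: min(4,6)*12=48 best=48 *, l++
l=3 r=14: min(4,6)*11=44 best=48, l++
l=4 r=14: min(10,6)*10=60 best=60 *, r--
l=4 r=13: min(10,17)*9=90 best=90 *, l++

l=5, r=13, best area=90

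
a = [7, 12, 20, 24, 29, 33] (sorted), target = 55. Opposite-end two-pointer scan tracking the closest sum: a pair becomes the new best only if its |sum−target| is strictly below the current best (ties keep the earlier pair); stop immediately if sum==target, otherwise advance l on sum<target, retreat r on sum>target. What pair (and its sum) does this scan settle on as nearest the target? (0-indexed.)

pair (20, 33) with sum 53 (|Δ|=2)

l=0 r=5: 7+33=40 d=15 *, l++
l=1 r=5: 12+33=45 d=10 *, l++
l=2 r=5: 20+33=53 d=2 *, l++
l=3 r=5: 24+33=57 d=2, r--
l=3 r=4: 24+29=53 d=2, l++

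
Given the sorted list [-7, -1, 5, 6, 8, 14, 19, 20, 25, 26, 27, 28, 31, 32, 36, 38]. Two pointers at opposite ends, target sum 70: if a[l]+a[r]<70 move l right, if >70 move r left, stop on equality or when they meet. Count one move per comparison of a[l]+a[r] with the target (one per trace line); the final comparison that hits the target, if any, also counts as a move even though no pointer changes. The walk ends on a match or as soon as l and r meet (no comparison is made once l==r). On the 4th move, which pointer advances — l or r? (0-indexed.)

l=0 r=15: -7+38=31 <70, l++
l=1 r=15: -1+38=37 <70, l++
l=2 r=15: 5+38=43 <70, l++
l=3 r=15: 6+38=44 <70, l++

l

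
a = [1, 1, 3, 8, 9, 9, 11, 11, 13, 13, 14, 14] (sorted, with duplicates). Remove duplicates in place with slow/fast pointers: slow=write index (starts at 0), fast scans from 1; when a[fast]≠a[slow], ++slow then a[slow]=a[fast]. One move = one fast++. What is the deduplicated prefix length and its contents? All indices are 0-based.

slow=0 fast=1: a[fast]=1=a[slow] dup, fast++
slow=0 fast=2: a[fast]=3≠a[slow]=1 write a[1]=3, slow++,fast++
slow=1 fast=3: a[fast]=8≠a[slow]=3 write a[2]=8, slow++,fast++
slow=2 fast=4: a[fast]=9≠a[slow]=8 write a[3]=9, slow++,fast++
slow=3 fast=5: a[fast]=9=a[slow] dup, fast++
slow=3 fast=6: a[fast]=11≠a[slow]=9 write a[4]=11, slow++,fast++
slow=4 fast=7: a[fast]=11=a[slow] dup, fast++
slow=4 fast=8: a[fast]=13≠a[slow]=11 write a[5]=13, slow++,fast++
slow=5 fast=9: a[fast]=13=a[slow] dup, fast++
slow=5 fast=10: a[fast]=14≠a[slow]=13 write a[6]=14, slow++,fast++
slow=6 fast=11: a[fast]=14=a[slow] dup, fast++

length 7; prefix = [1, 3, 8, 9, 11, 13, 14]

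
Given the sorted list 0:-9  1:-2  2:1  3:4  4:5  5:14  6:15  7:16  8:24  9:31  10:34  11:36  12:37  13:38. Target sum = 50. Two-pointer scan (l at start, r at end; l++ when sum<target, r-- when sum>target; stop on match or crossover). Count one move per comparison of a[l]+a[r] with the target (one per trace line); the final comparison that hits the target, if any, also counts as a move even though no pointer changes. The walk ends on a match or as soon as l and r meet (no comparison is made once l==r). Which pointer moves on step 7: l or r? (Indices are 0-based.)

l=0 r=13: -9+38=29 <50, l++
l=1 r=13: -2+38=36 <50, l++
l=2 r=13: 1+38=39 <50, l++
l=3 r=13: 4+38=42 <50, l++
l=4 r=13: 5+38=43 <50, l++
l=5 r=13: 14+38=52 >50, r--
l=5 r=12: 14+37=51 >50, r--

r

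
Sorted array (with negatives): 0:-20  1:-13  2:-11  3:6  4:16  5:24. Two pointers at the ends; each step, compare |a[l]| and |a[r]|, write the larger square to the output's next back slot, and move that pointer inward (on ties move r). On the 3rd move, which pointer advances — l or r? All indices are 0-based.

l=0 r=5: |-20|<=|24| out[5]=576, r--
l=0 r=4: |-20|>|16| out[4]=400, l++
l=1 r=4: |-13|<=|16| out[3]=256, r--

r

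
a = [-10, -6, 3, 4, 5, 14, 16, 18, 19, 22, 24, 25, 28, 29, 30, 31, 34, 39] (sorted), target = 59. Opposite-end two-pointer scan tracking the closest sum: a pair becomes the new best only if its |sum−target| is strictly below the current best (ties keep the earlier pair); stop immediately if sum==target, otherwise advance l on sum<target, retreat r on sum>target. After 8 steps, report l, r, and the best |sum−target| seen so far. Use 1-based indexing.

l=1 r=18: -10+39=29 d=30 *, l++
l=2 r=18: -6+39=33 d=26 *, l++
l=3 r=18: 3+39=42 d=17 *, l++
l=4 r=18: 4+39=43 d=16 *, l++
l=5 r=18: 5+39=44 d=15 *, l++
l=6 r=18: 14+39=53 d=6 *, l++
l=7 r=18: 16+39=55 d=4 *, l++
l=8 r=18: 18+39=57 d=2 *, l++

l=9, r=18, best |Δ|=2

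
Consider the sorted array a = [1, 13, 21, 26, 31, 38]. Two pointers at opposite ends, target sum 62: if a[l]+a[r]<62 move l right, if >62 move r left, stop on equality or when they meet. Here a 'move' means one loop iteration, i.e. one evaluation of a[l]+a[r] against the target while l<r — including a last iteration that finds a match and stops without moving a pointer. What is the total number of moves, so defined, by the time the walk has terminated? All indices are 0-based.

[0,5] 1+38=39 <62 → l++
[1,5] 13+38=51 <62 → l++
[2,5] 21+38=59 <62 → l++
[3,5] 26+38=64 >62 → r--
[3,4] 26+31=57 <62 → l++

5 moves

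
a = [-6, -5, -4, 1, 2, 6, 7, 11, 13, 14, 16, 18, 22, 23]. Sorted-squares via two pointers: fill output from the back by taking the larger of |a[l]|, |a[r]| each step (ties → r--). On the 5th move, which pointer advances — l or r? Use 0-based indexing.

r

[0,13] |-6|<=|23| out[13]=529 → r--
[0,12] |-6|<=|22| out[12]=484 → r--
[0,11] |-6|<=|18| out[11]=324 → r--
[0,10] |-6|<=|16| out[10]=256 → r--
[0,9] |-6|<=|14| out[9]=196 → r--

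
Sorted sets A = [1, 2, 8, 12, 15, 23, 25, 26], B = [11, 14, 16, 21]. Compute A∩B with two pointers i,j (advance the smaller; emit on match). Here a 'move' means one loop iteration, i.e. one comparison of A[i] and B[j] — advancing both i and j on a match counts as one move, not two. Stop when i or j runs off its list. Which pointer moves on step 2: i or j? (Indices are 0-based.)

[i=0,j=0] 1<11 → i++
[i=1,j=0] 2<11 → i++

i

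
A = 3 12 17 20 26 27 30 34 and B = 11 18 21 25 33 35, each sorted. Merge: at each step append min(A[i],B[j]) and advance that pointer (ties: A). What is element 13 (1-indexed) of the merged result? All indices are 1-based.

merged[13] = 34

i=1 j=1: A[i]=3<=B[j]=11 take 3, i++
i=2 j=1: A[i]=12>B[j]=11 take 11, j++
i=2 j=2: A[i]=12<=B[j]=18 take 12, i++
i=3 j=2: A[i]=17<=B[j]=18 take 17, i++
i=4 j=2: A[i]=20>B[j]=18 take 18, j++
i=4 j=3: A[i]=20<=B[j]=21 take 20, i++
i=5 j=3: A[i]=26>B[j]=21 take 21, j++
i=5 j=4: A[i]=26>B[j]=25 take 25, j++
i=5 j=5: A[i]=26<=B[j]=33 take 26, i++
i=6 j=5: A[i]=27<=B[j]=33 take 27, i++
i=7 j=5: A[i]=30<=B[j]=33 take 30, i++
i=8 j=5: A[i]=34>B[j]=33 take 33, j++
i=8 j=6: A[i]=34<=B[j]=35 take 34, i++
i=9 j=6: A done, take B[j]=35, j++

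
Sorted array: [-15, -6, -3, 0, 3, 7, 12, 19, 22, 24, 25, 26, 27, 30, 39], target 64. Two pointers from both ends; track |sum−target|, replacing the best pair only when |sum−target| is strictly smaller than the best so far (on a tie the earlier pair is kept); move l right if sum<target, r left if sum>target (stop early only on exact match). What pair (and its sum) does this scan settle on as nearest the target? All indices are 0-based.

l=0 r=14: -15+39=24 d=40 *, l++
l=1 r=14: -6+39=33 d=31 *, l++
l=2 r=14: -3+39=36 d=28 *, l++
l=3 r=14: 0+39=39 d=25 *, l++
l=4 r=14: 3+39=42 d=22 *, l++
l=5 r=14: 7+39=46 d=18 *, l++
l=6 r=14: 12+39=51 d=13 *, l++
l=7 r=14: 19+39=58 d=6 *, l++
l=8 r=14: 22+39=61 d=3 *, l++
l=9 r=14: 24+39=63 d=1 *, l++
l=10 r=14: 25+39=64 d=0 *, stop

pair (25, 39) with sum 64 (|Δ|=0)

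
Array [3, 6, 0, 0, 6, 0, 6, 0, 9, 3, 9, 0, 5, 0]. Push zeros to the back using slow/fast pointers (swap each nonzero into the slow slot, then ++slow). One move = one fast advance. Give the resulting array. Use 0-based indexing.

(s=0,f=0) a[fast]=3≠0 swap→a[0]=3 → slow++,fast++
(s=1,f=1) a[fast]=6≠0 swap→a[1]=6 → slow++,fast++
(s=2,f=2) a[fast]=0 → fast++
(s=2,f=3) a[fast]=0 → fast++
(s=2,f=4) a[fast]=6≠0 swap→a[2]=6 → slow++,fast++
(s=3,f=5) a[fast]=0 → fast++
(s=3,f=6) a[fast]=6≠0 swap→a[3]=6 → slow++,fast++
(s=4,f=7) a[fast]=0 → fast++
(s=4,f=8) a[fast]=9≠0 swap→a[4]=9 → slow++,fast++
(s=5,f=9) a[fast]=3≠0 swap→a[5]=3 → slow++,fast++
(s=6,f=10) a[fast]=9≠0 swap→a[6]=9 → slow++,fast++
(s=7,f=11) a[fast]=0 → fast++
(s=7,f=12) a[fast]=5≠0 swap→a[7]=5 → slow++,fast++
(s=8,f=13) a[fast]=0 → fast++

[3, 6, 6, 6, 9, 3, 9, 5, 0, 0, 0, 0, 0, 0]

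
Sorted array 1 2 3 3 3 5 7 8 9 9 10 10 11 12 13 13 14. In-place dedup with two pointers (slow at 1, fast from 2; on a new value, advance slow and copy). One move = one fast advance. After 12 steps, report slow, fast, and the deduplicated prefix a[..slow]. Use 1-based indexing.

slow=1 fast=2: a[fast]=2≠a[slow]=1 write a[2]=2, slow++,fast++
slow=2 fast=3: a[fast]=3≠a[slow]=2 write a[3]=3, slow++,fast++
slow=3 fast=4: a[fast]=3=a[slow] dup, fast++
slow=3 fast=5: a[fast]=3=a[slow] dup, fast++
slow=3 fast=6: a[fast]=5≠a[slow]=3 write a[4]=5, slow++,fast++
slow=4 fast=7: a[fast]=7≠a[slow]=5 write a[5]=7, slow++,fast++
slow=5 fast=8: a[fast]=8≠a[slow]=7 write a[6]=8, slow++,fast++
slow=6 fast=9: a[fast]=9≠a[slow]=8 write a[7]=9, slow++,fast++
slow=7 fast=10: a[fast]=9=a[slow] dup, fast++
slow=7 fast=11: a[fast]=10≠a[slow]=9 write a[8]=10, slow++,fast++
slow=8 fast=12: a[fast]=10=a[slow] dup, fast++
slow=8 fast=13: a[fast]=11≠a[slow]=10 write a[9]=11, slow++,fast++

slow=9, fast=14, prefix=[1, 2, 3, 5, 7, 8, 9, 10, 11]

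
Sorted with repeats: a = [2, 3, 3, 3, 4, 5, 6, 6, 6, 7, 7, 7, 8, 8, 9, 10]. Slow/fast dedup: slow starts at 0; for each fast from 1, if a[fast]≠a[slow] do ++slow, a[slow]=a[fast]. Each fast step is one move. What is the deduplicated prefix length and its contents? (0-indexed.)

length 9; prefix = [2, 3, 4, 5, 6, 7, 8, 9, 10]

slow=0 fast=1: a[fast]=3≠a[slow]=2 write a[1]=3, slow++,fast++
slow=1 fast=2: a[fast]=3=a[slow] dup, fast++
slow=1 fast=3: a[fast]=3=a[slow] dup, fast++
slow=1 fast=4: a[fast]=4≠a[slow]=3 write a[2]=4, slow++,fast++
slow=2 fast=5: a[fast]=5≠a[slow]=4 write a[3]=5, slow++,fast++
slow=3 fast=6: a[fast]=6≠a[slow]=5 write a[4]=6, slow++,fast++
slow=4 fast=7: a[fast]=6=a[slow] dup, fast++
slow=4 fast=8: a[fast]=6=a[slow] dup, fast++
slow=4 fast=9: a[fast]=7≠a[slow]=6 write a[5]=7, slow++,fast++
slow=5 fast=10: a[fast]=7=a[slow] dup, fast++
slow=5 fast=11: a[fast]=7=a[slow] dup, fast++
slow=5 fast=12: a[fast]=8≠a[slow]=7 write a[6]=8, slow++,fast++
slow=6 fast=13: a[fast]=8=a[slow] dup, fast++
slow=6 fast=14: a[fast]=9≠a[slow]=8 write a[7]=9, slow++,fast++
slow=7 fast=15: a[fast]=10≠a[slow]=9 write a[8]=10, slow++,fast++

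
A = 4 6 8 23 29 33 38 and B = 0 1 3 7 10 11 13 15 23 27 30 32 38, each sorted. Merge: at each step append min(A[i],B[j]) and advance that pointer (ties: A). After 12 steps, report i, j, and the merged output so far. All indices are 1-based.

i=5, j=9, merged so far=[0, 1, 3, 4, 6, 7, 8, 10, 11, 13, 15, 23]

[i=1,j=1] A[i]=4>B[j]=0 take 0 → j++
[i=1,j=2] A[i]=4>B[j]=1 take 1 → j++
[i=1,j=3] A[i]=4>B[j]=3 take 3 → j++
[i=1,j=4] A[i]=4<=B[j]=7 take 4 → i++
[i=2,j=4] A[i]=6<=B[j]=7 take 6 → i++
[i=3,j=4] A[i]=8>B[j]=7 take 7 → j++
[i=3,j=5] A[i]=8<=B[j]=10 take 8 → i++
[i=4,j=5] A[i]=23>B[j]=10 take 10 → j++
[i=4,j=6] A[i]=23>B[j]=11 take 11 → j++
[i=4,j=7] A[i]=23>B[j]=13 take 13 → j++
[i=4,j=8] A[i]=23>B[j]=15 take 15 → j++
[i=4,j=9] A[i]=23<=B[j]=23 take 23 → i++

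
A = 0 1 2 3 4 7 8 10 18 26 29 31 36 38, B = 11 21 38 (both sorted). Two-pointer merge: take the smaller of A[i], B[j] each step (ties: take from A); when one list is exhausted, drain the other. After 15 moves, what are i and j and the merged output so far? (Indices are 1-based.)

i=14, j=3, merged so far=[0, 1, 2, 3, 4, 7, 8, 10, 11, 18, 21, 26, 29, 31, 36]

i=1 j=1: A[i]=0<=B[j]=11 take 0, i++
i=2 j=1: A[i]=1<=B[j]=11 take 1, i++
i=3 j=1: A[i]=2<=B[j]=11 take 2, i++
i=4 j=1: A[i]=3<=B[j]=11 take 3, i++
i=5 j=1: A[i]=4<=B[j]=11 take 4, i++
i=6 j=1: A[i]=7<=B[j]=11 take 7, i++
i=7 j=1: A[i]=8<=B[j]=11 take 8, i++
i=8 j=1: A[i]=10<=B[j]=11 take 10, i++
i=9 j=1: A[i]=18>B[j]=11 take 11, j++
i=9 j=2: A[i]=18<=B[j]=21 take 18, i++
i=10 j=2: A[i]=26>B[j]=21 take 21, j++
i=10 j=3: A[i]=26<=B[j]=38 take 26, i++
i=11 j=3: A[i]=29<=B[j]=38 take 29, i++
i=12 j=3: A[i]=31<=B[j]=38 take 31, i++
i=13 j=3: A[i]=36<=B[j]=38 take 36, i++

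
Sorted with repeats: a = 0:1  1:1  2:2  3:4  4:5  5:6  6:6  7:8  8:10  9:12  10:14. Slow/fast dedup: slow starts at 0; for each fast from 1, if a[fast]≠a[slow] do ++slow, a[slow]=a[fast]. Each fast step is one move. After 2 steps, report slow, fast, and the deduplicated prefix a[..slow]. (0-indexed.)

(s=0,f=1) a[fast]=1=a[slow] dup → fast++
(s=0,f=2) a[fast]=2≠a[slow]=1 write a[1]=2 → slow++,fast++

slow=1, fast=3, prefix=[1, 2]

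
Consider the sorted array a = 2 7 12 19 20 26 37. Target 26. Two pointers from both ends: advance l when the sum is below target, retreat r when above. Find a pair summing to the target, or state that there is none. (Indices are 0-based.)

l=0 r=6: 2+37=39 >26, r--
l=0 r=5: 2+26=28 >26, r--
l=0 r=4: 2+20=22 <26, l++
l=1 r=4: 7+20=27 >26, r--
l=1 r=3: 7+19=26, found

(7, 19)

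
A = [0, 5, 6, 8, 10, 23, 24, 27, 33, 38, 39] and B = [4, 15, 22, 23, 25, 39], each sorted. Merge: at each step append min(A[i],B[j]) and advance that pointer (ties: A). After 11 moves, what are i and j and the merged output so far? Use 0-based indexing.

i=0 j=0: A[i]=0<=B[j]=4 take 0, i++
i=1 j=0: A[i]=5>B[j]=4 take 4, j++
i=1 j=1: A[i]=5<=B[j]=15 take 5, i++
i=2 j=1: A[i]=6<=B[j]=15 take 6, i++
i=3 j=1: A[i]=8<=B[j]=15 take 8, i++
i=4 j=1: A[i]=10<=B[j]=15 take 10, i++
i=5 j=1: A[i]=23>B[j]=15 take 15, j++
i=5 j=2: A[i]=23>B[j]=22 take 22, j++
i=5 j=3: A[i]=23<=B[j]=23 take 23, i++
i=6 j=3: A[i]=24>B[j]=23 take 23, j++
i=6 j=4: A[i]=24<=B[j]=25 take 24, i++

i=7, j=4, merged so far=[0, 4, 5, 6, 8, 10, 15, 22, 23, 23, 24]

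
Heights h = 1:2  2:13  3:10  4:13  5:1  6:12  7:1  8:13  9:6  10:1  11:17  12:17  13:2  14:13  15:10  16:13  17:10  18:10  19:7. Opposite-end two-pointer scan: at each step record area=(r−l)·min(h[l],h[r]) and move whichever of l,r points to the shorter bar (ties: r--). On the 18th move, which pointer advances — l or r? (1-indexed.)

[1,19] min(2,7)*18=36 best=36 * → l++
[2,19] min(13,7)*17=119 best=119 * → r--
[2,18] min(13,10)*16=160 best=160 * → r--
[2,17] min(13,10)*15=150 best=160 → r--
[2,16] min(13,13)*14=182 best=182 * → r--
[2,15] min(13,10)*13=130 best=182 → r--
[2,14] min(13,13)*12=156 best=182 → r--
[2,13] min(13,2)*11=22 best=182 → r--
[2,12] min(13,17)*10=130 best=182 → l++
[3,12] min(10,17)*9=90 best=182 → l++
[4,12] min(13,17)*8=104 best=182 → l++
[5,12] min(1,17)*7=7 best=182 → l++
[6,12] min(12,17)*6=72 best=182 → l++
[7,12] min(1,17)*5=5 best=182 → l++
[8,12] min(13,17)*4=52 best=182 → l++
[9,12] min(6,17)*3=18 best=182 → l++
[10,12] min(1,17)*2=2 best=182 → l++
[11,12] min(17,17)*1=17 best=182 → r--

r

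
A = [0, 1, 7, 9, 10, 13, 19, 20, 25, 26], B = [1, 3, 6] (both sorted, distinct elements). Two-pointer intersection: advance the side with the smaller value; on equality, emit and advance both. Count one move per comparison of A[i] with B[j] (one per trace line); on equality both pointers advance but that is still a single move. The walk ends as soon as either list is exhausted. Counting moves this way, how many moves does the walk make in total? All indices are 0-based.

[i=0,j=0] 0<1 → i++
[i=1,j=0] 1==1 emit → i++,j++
[i=2,j=1] 7>3 → j++
[i=2,j=2] 7>6 → j++

4 moves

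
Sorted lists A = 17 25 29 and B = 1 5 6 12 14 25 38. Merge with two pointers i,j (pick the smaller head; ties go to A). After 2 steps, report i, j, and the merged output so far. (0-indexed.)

i=0, j=2, merged so far=[1, 5]

[i=0,j=0] A[i]=17>B[j]=1 take 1 → j++
[i=0,j=1] A[i]=17>B[j]=5 take 5 → j++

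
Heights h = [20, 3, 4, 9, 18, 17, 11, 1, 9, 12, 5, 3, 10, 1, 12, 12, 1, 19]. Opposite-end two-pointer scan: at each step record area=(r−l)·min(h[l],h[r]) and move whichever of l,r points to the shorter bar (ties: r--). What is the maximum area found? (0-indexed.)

max area = 323

[0,17] min(20,19)*17=323 best=323 * → r--
[0,16] min(20,1)*16=16 best=323 → r--
[0,15] min(20,12)*15=180 best=323 → r--
[0,14] min(20,12)*14=168 best=323 → r--
[0,13] min(20,1)*13=13 best=323 → r--
[0,12] min(20,10)*12=120 best=323 → r--
[0,11] min(20,3)*11=33 best=323 → r--
[0,10] min(20,5)*10=50 best=323 → r--
[0,9] min(20,12)*9=108 best=323 → r--
[0,8] min(20,9)*8=72 best=323 → r--
[0,7] min(20,1)*7=7 best=323 → r--
[0,6] min(20,11)*6=66 best=323 → r--
[0,5] min(20,17)*5=85 best=323 → r--
[0,4] min(20,18)*4=72 best=323 → r--
[0,3] min(20,9)*3=27 best=323 → r--
[0,2] min(20,4)*2=8 best=323 → r--
[0,1] min(20,3)*1=3 best=323 → r--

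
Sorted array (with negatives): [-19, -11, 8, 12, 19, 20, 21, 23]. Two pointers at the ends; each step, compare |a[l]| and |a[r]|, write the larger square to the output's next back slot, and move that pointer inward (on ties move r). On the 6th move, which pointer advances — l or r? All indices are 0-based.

[0,7] |-19|<=|23| out[7]=529 → r--
[0,6] |-19|<=|21| out[6]=441 → r--
[0,5] |-19|<=|20| out[5]=400 → r--
[0,4] |-19|<=|19| out[4]=361 → r--
[0,3] |-19|>|12| out[3]=361 → l++
[1,3] |-11|<=|12| out[2]=144 → r--

r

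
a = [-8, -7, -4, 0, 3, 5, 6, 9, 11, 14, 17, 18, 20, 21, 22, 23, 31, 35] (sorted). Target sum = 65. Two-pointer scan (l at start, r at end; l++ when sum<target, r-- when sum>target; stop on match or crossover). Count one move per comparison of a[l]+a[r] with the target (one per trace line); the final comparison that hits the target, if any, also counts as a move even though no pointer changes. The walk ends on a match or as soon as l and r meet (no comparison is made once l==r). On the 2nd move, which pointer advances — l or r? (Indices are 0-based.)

l

[0,17] -8+35=27 <65 → l++
[1,17] -7+35=28 <65 → l++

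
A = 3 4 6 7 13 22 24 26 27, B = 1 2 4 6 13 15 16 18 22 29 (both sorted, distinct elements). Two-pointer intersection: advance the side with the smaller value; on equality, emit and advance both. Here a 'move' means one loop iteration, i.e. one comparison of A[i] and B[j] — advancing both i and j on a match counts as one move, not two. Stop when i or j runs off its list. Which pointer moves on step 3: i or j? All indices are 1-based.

i=1 j=1: 3>1, j++
i=1 j=2: 3>2, j++
i=1 j=3: 3<4, i++

i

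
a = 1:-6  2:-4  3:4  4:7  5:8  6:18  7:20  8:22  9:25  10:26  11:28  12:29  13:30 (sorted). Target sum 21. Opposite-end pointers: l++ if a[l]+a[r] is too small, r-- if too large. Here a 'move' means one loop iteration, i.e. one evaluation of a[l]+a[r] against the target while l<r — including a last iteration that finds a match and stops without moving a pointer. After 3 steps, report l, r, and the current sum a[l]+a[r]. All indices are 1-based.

l=1, r=10, sum=20

l=1 r=13: -6+30=24 >21, r--
l=1 r=12: -6+29=23 >21, r--
l=1 r=11: -6+28=22 >21, r--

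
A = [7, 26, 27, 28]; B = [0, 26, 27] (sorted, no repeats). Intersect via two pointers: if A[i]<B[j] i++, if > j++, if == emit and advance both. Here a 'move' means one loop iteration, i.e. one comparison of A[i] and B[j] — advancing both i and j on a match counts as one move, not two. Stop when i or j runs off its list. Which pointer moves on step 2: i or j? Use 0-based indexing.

[i=0,j=0] 7>0 → j++
[i=0,j=1] 7<26 → i++

i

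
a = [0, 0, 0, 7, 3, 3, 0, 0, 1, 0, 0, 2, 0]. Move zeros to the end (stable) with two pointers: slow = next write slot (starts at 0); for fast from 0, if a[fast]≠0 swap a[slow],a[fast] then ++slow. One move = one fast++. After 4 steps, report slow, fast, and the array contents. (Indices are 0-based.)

(s=0,f=0) a[fast]=0 → fast++
(s=0,f=1) a[fast]=0 → fast++
(s=0,f=2) a[fast]=0 → fast++
(s=0,f=3) a[fast]=7≠0 swap→a[0]=7 → slow++,fast++

slow=1, fast=4, a=[7, 0, 0, 0, 3, 3, 0, 0, 1, 0, 0, 2, 0]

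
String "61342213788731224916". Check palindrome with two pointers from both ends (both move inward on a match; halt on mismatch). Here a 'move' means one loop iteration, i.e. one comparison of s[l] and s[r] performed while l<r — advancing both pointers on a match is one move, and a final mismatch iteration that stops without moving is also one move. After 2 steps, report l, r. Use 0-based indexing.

l=0 r=19: '6'=='6', l++,r--
l=1 r=18: '1'=='1', l++,r--

l=2, r=17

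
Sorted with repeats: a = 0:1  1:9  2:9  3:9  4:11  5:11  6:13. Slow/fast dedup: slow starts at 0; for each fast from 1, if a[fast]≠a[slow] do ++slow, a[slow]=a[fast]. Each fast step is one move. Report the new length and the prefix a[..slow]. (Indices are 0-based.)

length 4; prefix = [1, 9, 11, 13]

slow=0 fast=1: a[fast]=9≠a[slow]=1 write a[1]=9, slow++,fast++
slow=1 fast=2: a[fast]=9=a[slow] dup, fast++
slow=1 fast=3: a[fast]=9=a[slow] dup, fast++
slow=1 fast=4: a[fast]=11≠a[slow]=9 write a[2]=11, slow++,fast++
slow=2 fast=5: a[fast]=11=a[slow] dup, fast++
slow=2 fast=6: a[fast]=13≠a[slow]=11 write a[3]=13, slow++,fast++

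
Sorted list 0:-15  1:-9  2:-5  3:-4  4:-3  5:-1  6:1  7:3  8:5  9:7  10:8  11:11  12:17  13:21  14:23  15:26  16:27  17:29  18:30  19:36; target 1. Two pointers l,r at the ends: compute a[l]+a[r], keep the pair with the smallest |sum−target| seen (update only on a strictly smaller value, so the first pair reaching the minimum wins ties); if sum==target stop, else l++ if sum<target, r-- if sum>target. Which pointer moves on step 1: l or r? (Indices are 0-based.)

[0,19] -15+36=21 d=20 * → r--

r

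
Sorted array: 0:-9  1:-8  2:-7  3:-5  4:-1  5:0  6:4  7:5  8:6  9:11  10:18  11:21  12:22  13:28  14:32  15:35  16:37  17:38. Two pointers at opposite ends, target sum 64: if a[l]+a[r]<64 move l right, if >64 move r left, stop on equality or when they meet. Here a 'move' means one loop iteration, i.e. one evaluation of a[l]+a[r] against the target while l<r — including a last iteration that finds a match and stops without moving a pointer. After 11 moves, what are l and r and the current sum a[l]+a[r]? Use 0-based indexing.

l=11, r=17, sum=59

l=0 r=17: -9+38=29 <64, l++
l=1 r=17: -8+38=30 <64, l++
l=2 r=17: -7+38=31 <64, l++
l=3 r=17: -5+38=33 <64, l++
l=4 r=17: -1+38=37 <64, l++
l=5 r=17: 0+38=38 <64, l++
l=6 r=17: 4+38=42 <64, l++
l=7 r=17: 5+38=43 <64, l++
l=8 r=17: 6+38=44 <64, l++
l=9 r=17: 11+38=49 <64, l++
l=10 r=17: 18+38=56 <64, l++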